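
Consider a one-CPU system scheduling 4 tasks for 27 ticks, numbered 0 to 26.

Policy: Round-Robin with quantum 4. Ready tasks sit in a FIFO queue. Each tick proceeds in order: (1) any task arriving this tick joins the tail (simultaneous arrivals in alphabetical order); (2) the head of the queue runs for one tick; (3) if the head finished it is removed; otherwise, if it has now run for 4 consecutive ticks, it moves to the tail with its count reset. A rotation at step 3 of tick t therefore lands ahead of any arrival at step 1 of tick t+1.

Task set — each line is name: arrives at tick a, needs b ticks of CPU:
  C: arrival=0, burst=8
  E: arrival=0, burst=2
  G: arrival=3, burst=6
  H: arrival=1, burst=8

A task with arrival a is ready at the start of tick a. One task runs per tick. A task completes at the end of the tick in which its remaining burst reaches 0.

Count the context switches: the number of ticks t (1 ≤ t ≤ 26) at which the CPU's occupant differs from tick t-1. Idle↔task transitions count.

t=0: queue=[C,E] q_used=0 → run C
t=1: queue=[C,E,H] q_used=1 → run C
t=2: queue=[C,E,H] q_used=2 → run C
t=3: queue=[C,E,H,G] q_used=3 → run C
t=4: queue=[E,H,G,C] q_used=0 → run E
t=5: queue=[E,H,G,C] q_used=1 → run E
t=6: queue=[H,G,C] q_used=0 → run H
t=7: queue=[H,G,C] q_used=1 → run H
t=8: queue=[H,G,C] q_used=2 → run H
t=9: queue=[H,G,C] q_used=3 → run H
t=10: queue=[G,C,H] q_used=0 → run G
t=11: queue=[G,C,H] q_used=1 → run G
t=12: queue=[G,C,H] q_used=2 → run G
t=13: queue=[G,C,H] q_used=3 → run G
t=14: queue=[C,H,G] q_used=0 → run C
t=15: queue=[C,H,G] q_used=1 → run C
t=16: queue=[C,H,G] q_used=2 → run C
t=17: queue=[C,H,G] q_used=3 → run C
t=18: queue=[H,G] q_used=0 → run H
t=19: queue=[H,G] q_used=1 → run H
t=20: queue=[H,G] q_used=2 → run H
t=21: queue=[H,G] q_used=3 → run H
t=22: queue=[G] q_used=0 → run G
t=23: queue=[G] q_used=1 → run G
t=24: (idle)
t=25: (idle)
t=26: (idle)

context switches = 7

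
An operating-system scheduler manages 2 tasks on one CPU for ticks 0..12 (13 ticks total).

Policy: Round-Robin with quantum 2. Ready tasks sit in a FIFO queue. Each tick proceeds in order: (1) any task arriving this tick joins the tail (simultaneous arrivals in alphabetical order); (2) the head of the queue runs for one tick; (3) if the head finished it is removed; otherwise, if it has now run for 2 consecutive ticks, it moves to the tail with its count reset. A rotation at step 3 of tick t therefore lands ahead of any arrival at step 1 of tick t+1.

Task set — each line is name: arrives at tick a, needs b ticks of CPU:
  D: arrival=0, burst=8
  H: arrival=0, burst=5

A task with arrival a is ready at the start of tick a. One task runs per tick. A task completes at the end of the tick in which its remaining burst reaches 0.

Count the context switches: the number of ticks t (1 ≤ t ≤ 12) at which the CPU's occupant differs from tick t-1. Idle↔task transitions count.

t=0: queue=[D,H] q_used=0 → run D
t=1: queue=[D,H] q_used=1 → run D
t=2: queue=[H,D] q_used=0 → run H
t=3: queue=[H,D] q_used=1 → run H
t=4: queue=[D,H] q_used=0 → run D
t=5: queue=[D,H] q_used=1 → run D
t=6: queue=[H,D] q_used=0 → run H
t=7: queue=[H,D] q_used=1 → run H
t=8: queue=[D,H] q_used=0 → run D
t=9: queue=[D,H] q_used=1 → run D
t=10: queue=[H,D] q_used=0 → run H
t=11: queue=[D] q_used=0 → run D
t=12: queue=[D] q_used=1 → run D

context switches = 6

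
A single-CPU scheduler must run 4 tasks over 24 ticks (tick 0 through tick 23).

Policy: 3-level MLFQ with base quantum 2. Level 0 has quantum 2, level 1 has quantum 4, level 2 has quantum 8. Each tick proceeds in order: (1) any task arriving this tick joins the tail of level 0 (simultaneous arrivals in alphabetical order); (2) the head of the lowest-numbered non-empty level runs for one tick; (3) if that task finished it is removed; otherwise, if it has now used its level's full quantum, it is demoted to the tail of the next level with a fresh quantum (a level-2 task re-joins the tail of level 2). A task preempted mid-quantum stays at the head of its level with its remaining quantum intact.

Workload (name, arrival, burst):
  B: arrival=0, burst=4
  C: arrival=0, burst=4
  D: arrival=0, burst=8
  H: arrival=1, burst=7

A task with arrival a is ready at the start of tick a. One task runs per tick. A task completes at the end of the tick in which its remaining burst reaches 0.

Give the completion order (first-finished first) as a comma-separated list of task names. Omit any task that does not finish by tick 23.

t=0: L0/L1/L2 = BCD/-/- → run B
t=1: L0/L1/L2 = BCDH/-/- → run B
t=2: L0/L1/L2 = CDH/B/- → run C
t=3: L0/L1/L2 = CDH/B/- → run C
t=4: L0/L1/L2 = DH/BC/- → run D
t=5: L0/L1/L2 = DH/BC/- → run D
t=6: L0/L1/L2 = H/BCD/- → run H
t=7: L0/L1/L2 = H/BCD/- → run H
t=8: L0/L1/L2 = -/BCDH/- → run B
t=9: L0/L1/L2 = -/BCDH/- → run B
t=10: L0/L1/L2 = -/CDH/- → run C
t=11: L0/L1/L2 = -/CDH/- → run C
t=12: L0/L1/L2 = -/DH/- → run D
t=13: L0/L1/L2 = -/DH/- → run D
t=14: L0/L1/L2 = -/DH/- → run D
t=15: L0/L1/L2 = -/DH/- → run D
t=16: L0/L1/L2 = -/H/D → run H
t=17: L0/L1/L2 = -/H/D → run H
t=18: L0/L1/L2 = -/H/D → run H
t=19: L0/L1/L2 = -/H/D → run H
t=20: L0/L1/L2 = -/-/DH → run D
t=21: L0/L1/L2 = -/-/DH → run D
t=22: L0/L1/L2 = -/-/H → run H
t=23: (idle)

completion order = B, C, D, H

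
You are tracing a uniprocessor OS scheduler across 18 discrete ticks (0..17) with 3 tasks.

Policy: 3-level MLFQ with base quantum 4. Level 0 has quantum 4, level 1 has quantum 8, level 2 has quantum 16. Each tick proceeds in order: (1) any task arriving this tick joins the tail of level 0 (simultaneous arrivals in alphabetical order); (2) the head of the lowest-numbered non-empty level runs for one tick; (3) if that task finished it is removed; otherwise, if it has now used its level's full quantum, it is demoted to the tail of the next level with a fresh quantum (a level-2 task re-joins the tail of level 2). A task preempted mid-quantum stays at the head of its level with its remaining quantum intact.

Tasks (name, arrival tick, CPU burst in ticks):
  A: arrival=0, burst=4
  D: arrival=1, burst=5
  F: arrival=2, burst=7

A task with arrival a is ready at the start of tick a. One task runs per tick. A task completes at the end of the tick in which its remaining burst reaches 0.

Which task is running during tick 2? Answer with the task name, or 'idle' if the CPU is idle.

t=0: L0/L1/L2 = A/-/- → run A
t=1: L0/L1/L2 = AD/-/- → run A
t=2: L0/L1/L2 = ADF/-/- → run A
t=3: L0/L1/L2 = ADF/-/- → run A
t=4: L0/L1/L2 = DF/-/- → run D
t=5: L0/L1/L2 = DF/-/- → run D
t=6: L0/L1/L2 = DF/-/- → run D
t=7: L0/L1/L2 = DF/-/- → run D
t=8: L0/L1/L2 = F/D/- → run F
t=9: L0/L1/L2 = F/D/- → run F
t=10: L0/L1/L2 = F/D/- → run F
t=11: L0/L1/L2 = F/D/- → run F
t=12: L0/L1/L2 = -/DF/- → run D
t=13: L0/L1/L2 = -/F/- → run F
t=14: L0/L1/L2 = -/F/- → run F
t=15: L0/L1/L2 = -/F/- → run F
t=16: (idle)
t=17: (idle)

running at tick 2 = A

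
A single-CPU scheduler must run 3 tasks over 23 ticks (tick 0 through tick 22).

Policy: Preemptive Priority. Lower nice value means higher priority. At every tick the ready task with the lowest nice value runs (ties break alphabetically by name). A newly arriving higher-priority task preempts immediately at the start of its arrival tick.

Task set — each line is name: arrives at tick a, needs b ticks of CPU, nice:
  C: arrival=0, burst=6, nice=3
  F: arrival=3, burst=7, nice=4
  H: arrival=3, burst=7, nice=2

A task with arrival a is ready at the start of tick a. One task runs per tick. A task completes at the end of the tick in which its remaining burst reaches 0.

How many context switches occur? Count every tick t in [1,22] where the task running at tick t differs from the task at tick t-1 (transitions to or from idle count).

context switches = 4

t=0: ready={C} → run C
t=1: ready={C} → run C
t=2: ready={C} → run C
t=3: ready={C,F,H} → run H
t=4: ready={C,F,H} → run H
t=5: ready={C,F,H} → run H
t=6: ready={C,F,H} → run H
t=7: ready={C,F,H} → run H
t=8: ready={C,F,H} → run H
t=9: ready={C,F,H} → run H
t=10: ready={C,F} → run C
t=11: ready={C,F} → run C
t=12: ready={C,F} → run C
t=13: ready={F} → run F
t=14: ready={F} → run F
t=15: ready={F} → run F
t=16: ready={F} → run F
t=17: ready={F} → run F
t=18: ready={F} → run F
t=19: ready={F} → run F
t=20: (idle)
t=21: (idle)
t=22: (idle)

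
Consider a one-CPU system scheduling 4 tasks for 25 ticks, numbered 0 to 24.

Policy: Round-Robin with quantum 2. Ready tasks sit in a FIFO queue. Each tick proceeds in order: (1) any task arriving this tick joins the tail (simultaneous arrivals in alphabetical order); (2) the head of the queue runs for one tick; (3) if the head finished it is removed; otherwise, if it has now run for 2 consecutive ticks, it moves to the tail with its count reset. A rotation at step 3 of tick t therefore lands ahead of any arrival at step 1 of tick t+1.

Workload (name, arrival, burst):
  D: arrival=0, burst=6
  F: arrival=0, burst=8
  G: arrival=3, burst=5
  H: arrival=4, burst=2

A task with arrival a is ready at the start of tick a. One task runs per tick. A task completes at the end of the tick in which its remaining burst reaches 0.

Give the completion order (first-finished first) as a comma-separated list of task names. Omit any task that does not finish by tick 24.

completion order = H, D, G, F

t=0: queue=[D,F] q_used=0 → run D
t=1: queue=[D,F] q_used=1 → run D
t=2: queue=[F,D] q_used=0 → run F
t=3: queue=[F,D,G] q_used=1 → run F
t=4: queue=[D,G,F,H] q_used=0 → run D
t=5: queue=[D,G,F,H] q_used=1 → run D
t=6: queue=[G,F,H,D] q_used=0 → run G
t=7: queue=[G,F,H,D] q_used=1 → run G
t=8: queue=[F,H,D,G] q_used=0 → run F
t=9: queue=[F,H,D,G] q_used=1 → run F
t=10: queue=[H,D,G,F] q_used=0 → run H
t=11: queue=[H,D,G,F] q_used=1 → run H
t=12: queue=[D,G,F] q_used=0 → run D
t=13: queue=[D,G,F] q_used=1 → run D
t=14: queue=[G,F] q_used=0 → run G
t=15: queue=[G,F] q_used=1 → run G
t=16: queue=[F,G] q_used=0 → run F
t=17: queue=[F,G] q_used=1 → run F
t=18: queue=[G,F] q_used=0 → run G
t=19: queue=[F] q_used=0 → run F
t=20: queue=[F] q_used=1 → run F
t=21: (idle)
t=22: (idle)
t=23: (idle)
t=24: (idle)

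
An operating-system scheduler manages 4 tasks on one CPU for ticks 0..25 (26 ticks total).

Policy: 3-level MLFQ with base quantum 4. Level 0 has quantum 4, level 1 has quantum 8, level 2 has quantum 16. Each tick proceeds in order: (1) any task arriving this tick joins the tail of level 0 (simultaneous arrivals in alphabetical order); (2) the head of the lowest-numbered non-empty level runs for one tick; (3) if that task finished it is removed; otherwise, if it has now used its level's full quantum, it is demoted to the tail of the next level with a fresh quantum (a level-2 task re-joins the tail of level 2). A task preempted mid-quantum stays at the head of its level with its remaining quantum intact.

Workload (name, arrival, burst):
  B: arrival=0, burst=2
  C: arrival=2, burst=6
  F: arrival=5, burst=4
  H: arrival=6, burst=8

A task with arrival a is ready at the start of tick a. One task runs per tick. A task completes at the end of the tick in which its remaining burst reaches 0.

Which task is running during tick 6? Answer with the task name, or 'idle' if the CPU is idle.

running at tick 6 = F

t=0: L0/L1/L2 = B/-/- → run B
t=1: L0/L1/L2 = B/-/- → run B
t=2: L0/L1/L2 = C/-/- → run C
t=3: L0/L1/L2 = C/-/- → run C
t=4: L0/L1/L2 = C/-/- → run C
t=5: L0/L1/L2 = CF/-/- → run C
t=6: L0/L1/L2 = FH/C/- → run F
t=7: L0/L1/L2 = FH/C/- → run F
t=8: L0/L1/L2 = FH/C/- → run F
t=9: L0/L1/L2 = FH/C/- → run F
t=10: L0/L1/L2 = H/C/- → run H
t=11: L0/L1/L2 = H/C/- → run H
t=12: L0/L1/L2 = H/C/- → run H
t=13: L0/L1/L2 = H/C/- → run H
t=14: L0/L1/L2 = -/CH/- → run C
t=15: L0/L1/L2 = -/CH/- → run C
t=16: L0/L1/L2 = -/H/- → run H
t=17: L0/L1/L2 = -/H/- → run H
t=18: L0/L1/L2 = -/H/- → run H
t=19: L0/L1/L2 = -/H/- → run H
t=20: (idle)
t=21: (idle)
t=22: (idle)
t=23: (idle)
t=24: (idle)
t=25: (idle)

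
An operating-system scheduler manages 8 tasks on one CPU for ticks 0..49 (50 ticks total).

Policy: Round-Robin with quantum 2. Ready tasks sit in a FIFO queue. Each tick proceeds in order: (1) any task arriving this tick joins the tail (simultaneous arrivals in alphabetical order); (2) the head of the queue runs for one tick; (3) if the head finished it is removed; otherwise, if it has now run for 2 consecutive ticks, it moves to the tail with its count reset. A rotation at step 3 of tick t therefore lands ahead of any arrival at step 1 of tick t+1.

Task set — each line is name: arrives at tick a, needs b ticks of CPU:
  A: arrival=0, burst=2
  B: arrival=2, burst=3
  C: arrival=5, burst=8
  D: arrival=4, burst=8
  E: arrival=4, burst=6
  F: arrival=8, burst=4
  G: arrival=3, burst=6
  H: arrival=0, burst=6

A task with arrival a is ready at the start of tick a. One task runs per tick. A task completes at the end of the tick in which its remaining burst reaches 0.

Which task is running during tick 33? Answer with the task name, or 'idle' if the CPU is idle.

running at tick 33 = D

t=0: queue=[A,H] q_used=0 → run A
t=1: queue=[A,H] q_used=1 → run A
t=2: queue=[H,B] q_used=0 → run H
t=3: queue=[H,B,G] q_used=1 → run H
t=4: queue=[B,G,H,D,E] q_used=0 → run B
t=5: queue=[B,G,H,D,E,C] q_used=1 → run B
t=6: queue=[G,H,D,E,C,B] q_used=0 → run G
t=7: queue=[G,H,D,E,C,B] q_used=1 → run G
t=8: queue=[H,D,E,C,B,G,F] q_used=0 → run H
t=9: queue=[H,D,E,C,B,G,F] q_used=1 → run H
t=10: queue=[D,E,C,B,G,F,H] q_used=0 → run D
t=11: queue=[D,E,C,B,G,F,H] q_used=1 → run D
t=12: queue=[E,C,B,G,F,H,D] q_used=0 → run E
t=13: queue=[E,C,B,G,F,H,D] q_used=1 → run E
t=14: queue=[C,B,G,F,H,D,E] q_used=0 → run C
t=15: queue=[C,B,G,F,H,D,E] q_used=1 → run C
t=16: queue=[B,G,F,H,D,E,C] q_used=0 → run B
t=17: queue=[G,F,H,D,E,C] q_used=0 → run G
t=18: queue=[G,F,H,D,E,C] q_used=1 → run G
t=19: queue=[F,H,D,E,C,G] q_used=0 → run F
t=20: queue=[F,H,D,E,C,G] q_used=1 → run F
t=21: queue=[H,D,E,C,G,F] q_used=0 → run H
t=22: queue=[H,D,E,C,G,F] q_used=1 → run H
t=23: queue=[D,E,C,G,F] q_used=0 → run D
t=24: queue=[D,E,C,G,F] q_used=1 → run D
t=25: queue=[E,C,G,F,D] q_used=0 → run E
t=26: queue=[E,C,G,F,D] q_used=1 → run E
t=27: queue=[C,G,F,D,E] q_used=0 → run C
t=28: queue=[C,G,F,D,E] q_used=1 → run C
t=29: queue=[G,F,D,E,C] q_used=0 → run G
t=30: queue=[G,F,D,E,C] q_used=1 → run G
t=31: queue=[F,D,E,C] q_used=0 → run F
t=32: queue=[F,D,E,C] q_used=1 → run F
t=33: queue=[D,E,C] q_used=0 → run D
t=34: queue=[D,E,C] q_used=1 → run D
t=35: queue=[E,C,D] q_used=0 → run E
t=36: queue=[E,C,D] q_used=1 → run E
t=37: queue=[C,D] q_used=0 → run C
t=38: queue=[C,D] q_used=1 → run C
t=39: queue=[D,C] q_used=0 → run D
t=40: queue=[D,C] q_used=1 → run D
t=41: queue=[C] q_used=0 → run C
t=42: queue=[C] q_used=1 → run C
t=43: (idle)
t=44: (idle)
t=45: (idle)
t=46: (idle)
t=47: (idle)
t=48: (idle)
t=49: (idle)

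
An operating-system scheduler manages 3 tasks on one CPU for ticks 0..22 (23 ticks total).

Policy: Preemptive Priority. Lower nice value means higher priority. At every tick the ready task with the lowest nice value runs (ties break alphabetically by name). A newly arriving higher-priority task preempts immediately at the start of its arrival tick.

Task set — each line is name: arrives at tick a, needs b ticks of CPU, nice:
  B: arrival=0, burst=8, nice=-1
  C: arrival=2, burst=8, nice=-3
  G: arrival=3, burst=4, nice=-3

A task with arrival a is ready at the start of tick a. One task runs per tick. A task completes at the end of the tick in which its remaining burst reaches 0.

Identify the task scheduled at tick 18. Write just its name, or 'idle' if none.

running at tick 18 = B

t=0: ready={B} → run B
t=1: ready={B} → run B
t=2: ready={B,C} → run C
t=3: ready={B,C,G} → run C
t=4: ready={B,C,G} → run C
t=5: ready={B,C,G} → run C
t=6: ready={B,C,G} → run C
t=7: ready={B,C,G} → run C
t=8: ready={B,C,G} → run C
t=9: ready={B,C,G} → run C
t=10: ready={B,G} → run G
t=11: ready={B,G} → run G
t=12: ready={B,G} → run G
t=13: ready={B,G} → run G
t=14: ready={B} → run B
t=15: ready={B} → run B
t=16: ready={B} → run B
t=17: ready={B} → run B
t=18: ready={B} → run B
t=19: ready={B} → run B
t=20: (idle)
t=21: (idle)
t=22: (idle)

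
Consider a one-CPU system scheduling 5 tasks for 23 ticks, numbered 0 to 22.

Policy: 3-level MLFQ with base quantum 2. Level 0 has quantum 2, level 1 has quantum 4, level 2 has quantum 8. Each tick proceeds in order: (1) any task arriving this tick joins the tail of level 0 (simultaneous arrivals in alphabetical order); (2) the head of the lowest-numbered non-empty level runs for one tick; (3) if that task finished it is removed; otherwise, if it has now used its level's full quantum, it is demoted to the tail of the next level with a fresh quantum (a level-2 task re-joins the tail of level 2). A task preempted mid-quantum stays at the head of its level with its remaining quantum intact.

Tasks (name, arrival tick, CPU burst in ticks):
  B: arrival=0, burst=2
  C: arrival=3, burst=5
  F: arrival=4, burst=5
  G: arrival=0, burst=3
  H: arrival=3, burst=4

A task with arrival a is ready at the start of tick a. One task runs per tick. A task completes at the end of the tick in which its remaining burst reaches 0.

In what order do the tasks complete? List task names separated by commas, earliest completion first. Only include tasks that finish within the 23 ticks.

completion order = B, G, C, H, F

t=0: L0/L1/L2 = BG/-/- → run B
t=1: L0/L1/L2 = BG/-/- → run B
t=2: L0/L1/L2 = G/-/- → run G
t=3: L0/L1/L2 = GCH/-/- → run G
t=4: L0/L1/L2 = CHF/G/- → run C
t=5: L0/L1/L2 = CHF/G/- → run C
t=6: L0/L1/L2 = HF/GC/- → run H
t=7: L0/L1/L2 = HF/GC/- → run H
t=8: L0/L1/L2 = F/GCH/- → run F
t=9: L0/L1/L2 = F/GCH/- → run F
t=10: L0/L1/L2 = -/GCHF/- → run G
t=11: L0/L1/L2 = -/CHF/- → run C
t=12: L0/L1/L2 = -/CHF/- → run C
t=13: L0/L1/L2 = -/CHF/- → run C
t=14: L0/L1/L2 = -/HF/- → run H
t=15: L0/L1/L2 = -/HF/- → run H
t=16: L0/L1/L2 = -/F/- → run F
t=17: L0/L1/L2 = -/F/- → run F
t=18: L0/L1/L2 = -/F/- → run F
t=19: (idle)
t=20: (idle)
t=21: (idle)
t=22: (idle)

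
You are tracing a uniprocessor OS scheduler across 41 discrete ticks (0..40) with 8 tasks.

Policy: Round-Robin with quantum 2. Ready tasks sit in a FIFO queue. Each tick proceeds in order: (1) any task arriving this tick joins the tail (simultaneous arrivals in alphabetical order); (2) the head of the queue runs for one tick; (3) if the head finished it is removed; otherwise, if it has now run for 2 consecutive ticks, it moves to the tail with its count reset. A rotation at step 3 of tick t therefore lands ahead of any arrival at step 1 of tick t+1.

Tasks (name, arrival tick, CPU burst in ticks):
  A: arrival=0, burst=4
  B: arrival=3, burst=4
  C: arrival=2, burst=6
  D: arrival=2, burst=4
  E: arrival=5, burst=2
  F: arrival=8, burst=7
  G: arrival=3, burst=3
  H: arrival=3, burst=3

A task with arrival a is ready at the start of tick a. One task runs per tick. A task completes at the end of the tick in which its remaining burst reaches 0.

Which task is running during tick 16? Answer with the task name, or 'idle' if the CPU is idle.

running at tick 16 = C

t=0: queue=[A] q_used=0 → run A
t=1: queue=[A] q_used=1 → run A
t=2: queue=[A,C,D] q_used=0 → run A
t=3: queue=[A,C,D,B,G,H] q_used=1 → run A
t=4: queue=[C,D,B,G,H] q_used=0 → run C
t=5: queue=[C,D,B,G,H,E] q_used=1 → run C
t=6: queue=[D,B,G,H,E,C] q_used=0 → run D
t=7: queue=[D,B,G,H,E,C] q_used=1 → run D
t=8: queue=[B,G,H,E,C,D,F] q_used=0 → run B
t=9: queue=[B,G,H,E,C,D,F] q_used=1 → run B
t=10: queue=[G,H,E,C,D,F,B] q_used=0 → run G
t=11: queue=[G,H,E,C,D,F,B] q_used=1 → run G
t=12: queue=[H,E,C,D,F,B,G] q_used=0 → run H
t=13: queue=[H,E,C,D,F,B,G] q_used=1 → run H
t=14: queue=[E,C,D,F,B,G,H] q_used=0 → run E
t=15: queue=[E,C,D,F,B,G,H] q_used=1 → run E
t=16: queue=[C,D,F,B,G,H] q_used=0 → run C
t=17: queue=[C,D,F,B,G,H] q_used=1 → run C
t=18: queue=[D,F,B,G,H,C] q_used=0 → run D
t=19: queue=[D,F,B,G,H,C] q_used=1 → run D
t=20: queue=[F,B,G,H,C] q_used=0 → run F
t=21: queue=[F,B,G,H,C] q_used=1 → run F
t=22: queue=[B,G,H,C,F] q_used=0 → run B
t=23: queue=[B,G,H,C,F] q_used=1 → run B
t=24: queue=[G,H,C,F] q_used=0 → run G
t=25: queue=[H,C,F] q_used=0 → run H
t=26: queue=[C,F] q_used=0 → run C
t=27: queue=[C,F] q_used=1 → run C
t=28: queue=[F] q_used=0 → run F
t=29: queue=[F] q_used=1 → run F
t=30: queue=[F] q_used=0 → run F
t=31: queue=[F] q_used=1 → run F
t=32: queue=[F] q_used=0 → run F
t=33: (idle)
t=34: (idle)
t=35: (idle)
t=36: (idle)
t=37: (idle)
t=38: (idle)
t=39: (idle)
t=40: (idle)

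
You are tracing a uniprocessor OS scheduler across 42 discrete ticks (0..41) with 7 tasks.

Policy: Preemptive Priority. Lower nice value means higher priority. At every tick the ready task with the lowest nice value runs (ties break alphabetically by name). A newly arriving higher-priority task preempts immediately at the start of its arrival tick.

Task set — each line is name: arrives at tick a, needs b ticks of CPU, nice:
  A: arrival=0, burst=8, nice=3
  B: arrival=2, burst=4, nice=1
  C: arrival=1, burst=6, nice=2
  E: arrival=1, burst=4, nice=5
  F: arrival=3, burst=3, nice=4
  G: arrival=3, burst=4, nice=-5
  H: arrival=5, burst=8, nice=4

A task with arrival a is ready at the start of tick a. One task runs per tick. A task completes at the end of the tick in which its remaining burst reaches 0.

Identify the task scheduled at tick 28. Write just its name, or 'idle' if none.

t=0: ready={A} → run A
t=1: ready={A,C,E} → run C
t=2: ready={A,B,C,E} → run B
t=3: ready={A,B,C,E,F,G} → run G
t=4: ready={A,B,C,E,F,G} → run G
t=5: ready={A,B,C,E,F,G,H} → run G
t=6: ready={A,B,C,E,F,G,H} → run G
t=7: ready={A,B,C,E,F,H} → run B
t=8: ready={A,B,C,E,F,H} → run B
t=9: ready={A,B,C,E,F,H} → run B
t=10: ready={A,C,E,F,H} → run C
t=11: ready={A,C,E,F,H} → run C
t=12: ready={A,C,E,F,H} → run C
t=13: ready={A,C,E,F,H} → run C
t=14: ready={A,C,E,F,H} → run C
t=15: ready={A,E,F,H} → run A
t=16: ready={A,E,F,H} → run A
t=17: ready={A,E,F,H} → run A
t=18: ready={A,E,F,H} → run A
t=19: ready={A,E,F,H} → run A
t=20: ready={A,E,F,H} → run A
t=21: ready={A,E,F,H} → run A
t=22: ready={E,F,H} → run F
t=23: ready={E,F,H} → run F
t=24: ready={E,F,H} → run F
t=25: ready={E,H} → run H
t=26: ready={E,H} → run H
t=27: ready={E,H} → run H
t=28: ready={E,H} → run H
t=29: ready={E,H} → run H
t=30: ready={E,H} → run H
t=31: ready={E,H} → run H
t=32: ready={E,H} → run H
t=33: ready={E} → run E
t=34: ready={E} → run E
t=35: ready={E} → run E
t=36: ready={E} → run E
t=37: (idle)
t=38: (idle)
t=39: (idle)
t=40: (idle)
t=41: (idle)

running at tick 28 = H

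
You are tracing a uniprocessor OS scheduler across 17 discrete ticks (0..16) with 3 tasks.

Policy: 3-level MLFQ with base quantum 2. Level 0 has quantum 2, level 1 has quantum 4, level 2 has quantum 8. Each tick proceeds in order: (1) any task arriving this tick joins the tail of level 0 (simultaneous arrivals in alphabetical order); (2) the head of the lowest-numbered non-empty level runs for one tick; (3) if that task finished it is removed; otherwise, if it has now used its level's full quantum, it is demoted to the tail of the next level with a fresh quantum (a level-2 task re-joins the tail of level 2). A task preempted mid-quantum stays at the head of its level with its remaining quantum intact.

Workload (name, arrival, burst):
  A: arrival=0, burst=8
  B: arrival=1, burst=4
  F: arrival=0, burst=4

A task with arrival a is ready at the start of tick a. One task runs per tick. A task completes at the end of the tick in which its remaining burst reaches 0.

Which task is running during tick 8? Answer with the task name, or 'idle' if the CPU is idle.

t=0: L0/L1/L2 = AF/-/- → run A
t=1: L0/L1/L2 = AFB/-/- → run A
t=2: L0/L1/L2 = FB/A/- → run F
t=3: L0/L1/L2 = FB/A/- → run F
t=4: L0/L1/L2 = B/AF/- → run B
t=5: L0/L1/L2 = B/AF/- → run B
t=6: L0/L1/L2 = -/AFB/- → run A
t=7: L0/L1/L2 = -/AFB/- → run A
t=8: L0/L1/L2 = -/AFB/- → run A
t=9: L0/L1/L2 = -/AFB/- → run A
t=10: L0/L1/L2 = -/FB/A → run F
t=11: L0/L1/L2 = -/FB/A → run F
t=12: L0/L1/L2 = -/B/A → run B
t=13: L0/L1/L2 = -/B/A → run B
t=14: L0/L1/L2 = -/-/A → run A
t=15: L0/L1/L2 = -/-/A → run A
t=16: (idle)

running at tick 8 = A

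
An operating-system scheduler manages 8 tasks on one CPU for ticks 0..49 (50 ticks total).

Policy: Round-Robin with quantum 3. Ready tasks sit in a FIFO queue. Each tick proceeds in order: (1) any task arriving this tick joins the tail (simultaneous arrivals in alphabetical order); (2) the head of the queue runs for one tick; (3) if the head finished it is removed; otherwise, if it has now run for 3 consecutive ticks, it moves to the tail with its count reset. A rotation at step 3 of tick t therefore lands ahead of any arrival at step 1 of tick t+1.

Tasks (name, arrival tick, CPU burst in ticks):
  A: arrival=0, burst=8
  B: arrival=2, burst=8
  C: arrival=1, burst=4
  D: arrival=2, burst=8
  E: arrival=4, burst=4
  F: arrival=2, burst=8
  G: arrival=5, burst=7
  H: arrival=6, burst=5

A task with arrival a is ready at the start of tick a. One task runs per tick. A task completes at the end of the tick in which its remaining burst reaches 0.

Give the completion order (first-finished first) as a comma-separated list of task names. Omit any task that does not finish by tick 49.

t=0: queue=[A] q_used=0 → run A
t=1: queue=[A,C] q_used=1 → run A
t=2: queue=[A,C,B,D,F] q_used=2 → run A
t=3: queue=[C,B,D,F,A] q_used=0 → run C
t=4: queue=[C,B,D,F,A,E] q_used=1 → run C
t=5: queue=[C,B,D,F,A,E,G] q_used=2 → run C
t=6: queue=[B,D,F,A,E,G,C,H] q_used=0 → run B
t=7: queue=[B,D,F,A,E,G,C,H] q_used=1 → run B
t=8: queue=[B,D,F,A,E,G,C,H] q_used=2 → run B
t=9: queue=[D,F,A,E,G,C,H,B] q_used=0 → run D
t=10: queue=[D,F,A,E,G,C,H,B] q_used=1 → run D
t=11: queue=[D,F,A,E,G,C,H,B] q_used=2 → run D
t=12: queue=[F,A,E,G,C,H,B,D] q_used=0 → run F
t=13: queue=[F,A,E,G,C,H,B,D] q_used=1 → run F
t=14: queue=[F,A,E,G,C,H,B,D] q_used=2 → run F
t=15: queue=[A,E,G,C,H,B,D,F] q_used=0 → run A
t=16: queue=[A,E,G,C,H,B,D,F] q_used=1 → run A
t=17: queue=[A,E,G,C,H,B,D,F] q_used=2 → run A
t=18: queue=[E,G,C,H,B,D,F,A] q_used=0 → run E
t=19: queue=[E,G,C,H,B,D,F,A] q_used=1 → run E
t=20: queue=[E,G,C,H,B,D,F,A] q_used=2 → run E
t=21: queue=[G,C,H,B,D,F,A,E] q_used=0 → run G
t=22: queue=[G,C,H,B,D,F,A,E] q_used=1 → run G
t=23: queue=[G,C,H,B,D,F,A,E] q_used=2 → run G
t=24: queue=[C,H,B,D,F,A,E,G] q_used=0 → run C
t=25: queue=[H,B,D,F,A,E,G] q_used=0 → run H
t=26: queue=[H,B,D,F,A,E,G] q_used=1 → run H
t=27: queue=[H,B,D,F,A,E,G] q_used=2 → run H
t=28: queue=[B,D,F,A,E,G,H] q_used=0 → run B
t=29: queue=[B,D,F,A,E,G,H] q_used=1 → run B
t=30: queue=[B,D,F,A,E,G,H] q_used=2 → run B
t=31: queue=[D,F,A,E,G,H,B] q_used=0 → run D
t=32: queue=[D,F,A,E,G,H,B] q_used=1 → run D
t=33: queue=[D,F,A,E,G,H,B] q_used=2 → run D
t=34: queue=[F,A,E,G,H,B,D] q_used=0 → run F
t=35: queue=[F,A,E,G,H,B,D] q_used=1 → run F
t=36: queue=[F,A,E,G,H,B,D] q_used=2 → run F
t=37: queue=[A,E,G,H,B,D,F] q_used=0 → run A
t=38: queue=[A,E,G,H,B,D,F] q_used=1 → run A
t=39: queue=[E,G,H,B,D,F] q_used=0 → run E
t=40: queue=[G,H,B,D,F] q_used=0 → run G
t=41: queue=[G,H,B,D,F] q_used=1 → run G
t=42: queue=[G,H,B,D,F] q_used=2 → run G
t=43: queue=[H,B,D,F,G] q_used=0 → run H
t=44: queue=[H,B,D,F,G] q_used=1 → run H
t=45: queue=[B,D,F,G] q_used=0 → run B
t=46: queue=[B,D,F,G] q_used=1 → run B
t=47: queue=[D,F,G] q_used=0 → run D
t=48: queue=[D,F,G] q_used=1 → run D
t=49: queue=[F,G] q_used=0 → run F

completion order = C, A, E, H, B, D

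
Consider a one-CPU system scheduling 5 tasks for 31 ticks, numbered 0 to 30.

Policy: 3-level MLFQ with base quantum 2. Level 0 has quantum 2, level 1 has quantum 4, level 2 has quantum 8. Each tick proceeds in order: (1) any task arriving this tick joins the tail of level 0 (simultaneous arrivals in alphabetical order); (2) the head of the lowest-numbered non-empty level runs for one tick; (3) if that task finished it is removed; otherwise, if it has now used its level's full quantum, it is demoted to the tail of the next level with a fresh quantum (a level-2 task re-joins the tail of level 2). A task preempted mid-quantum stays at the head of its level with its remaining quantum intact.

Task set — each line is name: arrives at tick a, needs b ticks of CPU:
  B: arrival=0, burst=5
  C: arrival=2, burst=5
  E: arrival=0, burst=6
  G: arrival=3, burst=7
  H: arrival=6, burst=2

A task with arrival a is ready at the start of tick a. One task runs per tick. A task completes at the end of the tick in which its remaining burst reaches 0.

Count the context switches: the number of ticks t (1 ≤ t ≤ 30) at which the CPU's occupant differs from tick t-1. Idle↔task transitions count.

context switches = 9

t=0: L0/L1/L2 = BE/-/- → run B
t=1: L0/L1/L2 = BE/-/- → run B
t=2: L0/L1/L2 = EC/B/- → run E
t=3: L0/L1/L2 = ECG/B/- → run E
t=4: L0/L1/L2 = CG/BE/- → run C
t=5: L0/L1/L2 = CG/BE/- → run C
t=6: L0/L1/L2 = GH/BEC/- → run G
t=7: L0/L1/L2 = GH/BEC/- → run G
t=8: L0/L1/L2 = H/BECG/- → run H
t=9: L0/L1/L2 = H/BECG/- → run H
t=10: L0/L1/L2 = -/BECG/- → run B
t=11: L0/L1/L2 = -/BECG/- → run B
t=12: L0/L1/L2 = -/BECG/- → run B
t=13: L0/L1/L2 = -/ECG/- → run E
t=14: L0/L1/L2 = -/ECG/- → run E
t=15: L0/L1/L2 = -/ECG/- → run E
t=16: L0/L1/L2 = -/ECG/- → run E
t=17: L0/L1/L2 = -/CG/- → run C
t=18: L0/L1/L2 = -/CG/- → run C
t=19: L0/L1/L2 = -/CG/- → run C
t=20: L0/L1/L2 = -/G/- → run G
t=21: L0/L1/L2 = -/G/- → run G
t=22: L0/L1/L2 = -/G/- → run G
t=23: L0/L1/L2 = -/G/- → run G
t=24: L0/L1/L2 = -/-/G → run G
t=25: (idle)
t=26: (idle)
t=27: (idle)
t=28: (idle)
t=29: (idle)
t=30: (idle)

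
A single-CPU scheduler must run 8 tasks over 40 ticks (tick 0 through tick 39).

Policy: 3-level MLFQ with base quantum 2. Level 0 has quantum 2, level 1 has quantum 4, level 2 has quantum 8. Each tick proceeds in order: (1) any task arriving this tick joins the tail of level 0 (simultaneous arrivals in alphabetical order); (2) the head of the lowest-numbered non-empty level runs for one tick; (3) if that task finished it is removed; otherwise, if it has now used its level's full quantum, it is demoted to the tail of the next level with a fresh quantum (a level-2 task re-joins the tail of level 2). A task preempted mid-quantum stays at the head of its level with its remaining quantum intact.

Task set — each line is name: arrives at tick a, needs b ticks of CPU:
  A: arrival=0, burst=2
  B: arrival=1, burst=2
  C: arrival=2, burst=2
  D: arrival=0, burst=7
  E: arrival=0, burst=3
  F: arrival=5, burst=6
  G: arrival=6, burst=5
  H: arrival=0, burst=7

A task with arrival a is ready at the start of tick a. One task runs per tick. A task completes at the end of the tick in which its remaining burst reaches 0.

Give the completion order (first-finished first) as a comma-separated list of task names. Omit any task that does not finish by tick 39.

t=0: L0/L1/L2 = ADEH/-/- → run A
t=1: L0/L1/L2 = ADEHB/-/- → run A
t=2: L0/L1/L2 = DEHBC/-/- → run D
t=3: L0/L1/L2 = DEHBC/-/- → run D
t=4: L0/L1/L2 = EHBC/D/- → run E
t=5: L0/L1/L2 = EHBCF/D/- → run E
t=6: L0/L1/L2 = HBCFG/DE/- → run H
t=7: L0/L1/L2 = HBCFG/DE/- → run H
t=8: L0/L1/L2 = BCFG/DEH/- → run B
t=9: L0/L1/L2 = BCFG/DEH/- → run B
t=10: L0/L1/L2 = CFG/DEH/- → run C
t=11: L0/L1/L2 = CFG/DEH/- → run C
t=12: L0/L1/L2 = FG/DEH/- → run F
t=13: L0/L1/L2 = FG/DEH/- → run F
t=14: L0/L1/L2 = G/DEHF/- → run G
t=15: L0/L1/L2 = G/DEHF/- → run G
t=16: L0/L1/L2 = -/DEHFG/- → run D
t=17: L0/L1/L2 = -/DEHFG/- → run D
t=18: L0/L1/L2 = -/DEHFG/- → run D
t=19: L0/L1/L2 = -/DEHFG/- → run D
t=20: L0/L1/L2 = -/EHFG/D → run E
t=21: L0/L1/L2 = -/HFG/D → run H
t=22: L0/L1/L2 = -/HFG/D → run H
t=23: L0/L1/L2 = -/HFG/D → run H
t=24: L0/L1/L2 = -/HFG/D → run H
t=25: L0/L1/L2 = -/FG/DH → run F
t=26: L0/L1/L2 = -/FG/DH → run F
t=27: L0/L1/L2 = -/FG/DH → run F
t=28: L0/L1/L2 = -/FG/DH → run F
t=29: L0/L1/L2 = -/G/DH → run G
t=30: L0/L1/L2 = -/G/DH → run G
t=31: L0/L1/L2 = -/G/DH → run G
t=32: L0/L1/L2 = -/-/DH → run D
t=33: L0/L1/L2 = -/-/H → run H
t=34: (idle)
t=35: (idle)
t=36: (idle)
t=37: (idle)
t=38: (idle)
t=39: (idle)

completion order = A, B, C, E, F, G, D, H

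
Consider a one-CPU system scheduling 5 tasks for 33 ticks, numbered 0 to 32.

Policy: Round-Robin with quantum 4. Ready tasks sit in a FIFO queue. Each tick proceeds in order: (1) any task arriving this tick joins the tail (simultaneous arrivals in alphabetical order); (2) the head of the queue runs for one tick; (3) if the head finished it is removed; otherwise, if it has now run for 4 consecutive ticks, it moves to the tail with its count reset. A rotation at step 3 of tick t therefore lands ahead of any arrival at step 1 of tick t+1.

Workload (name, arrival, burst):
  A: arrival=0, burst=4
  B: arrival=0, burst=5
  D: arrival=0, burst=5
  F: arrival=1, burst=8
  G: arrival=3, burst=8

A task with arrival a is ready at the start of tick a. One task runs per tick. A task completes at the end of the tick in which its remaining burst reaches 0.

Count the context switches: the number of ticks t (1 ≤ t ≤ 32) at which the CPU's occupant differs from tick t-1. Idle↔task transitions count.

context switches = 9

t=0: queue=[A,B,D] q_used=0 → run A
t=1: queue=[A,B,D,F] q_used=1 → run A
t=2: queue=[A,B,D,F] q_used=2 → run A
t=3: queue=[A,B,D,F,G] q_used=3 → run A
t=4: queue=[B,D,F,G] q_used=0 → run B
t=5: queue=[B,D,F,G] q_used=1 → run B
t=6: queue=[B,D,F,G] q_used=2 → run B
t=7: queue=[B,D,F,G] q_used=3 → run B
t=8: queue=[D,F,G,B] q_used=0 → run D
t=9: queue=[D,F,G,B] q_used=1 → run D
t=10: queue=[D,F,G,B] q_used=2 → run D
t=11: queue=[D,F,G,B] q_used=3 → run D
t=12: queue=[F,G,B,D] q_used=0 → run F
t=13: queue=[F,G,B,D] q_used=1 → run F
t=14: queue=[F,G,B,D] q_used=2 → run F
t=15: queue=[F,G,B,D] q_used=3 → run F
t=16: queue=[G,B,D,F] q_used=0 → run G
t=17: queue=[G,B,D,F] q_used=1 → run G
t=18: queue=[G,B,D,F] q_used=2 → run G
t=19: queue=[G,B,D,F] q_used=3 → run G
t=20: queue=[B,D,F,G] q_used=0 → run B
t=21: queue=[D,F,G] q_used=0 → run D
t=22: queue=[F,G] q_used=0 → run F
t=23: queue=[F,G] q_used=1 → run F
t=24: queue=[F,G] q_used=2 → run F
t=25: queue=[F,G] q_used=3 → run F
t=26: queue=[G] q_used=0 → run G
t=27: queue=[G] q_used=1 → run G
t=28: queue=[G] q_used=2 → run G
t=29: queue=[G] q_used=3 → run G
t=30: (idle)
t=31: (idle)
t=32: (idle)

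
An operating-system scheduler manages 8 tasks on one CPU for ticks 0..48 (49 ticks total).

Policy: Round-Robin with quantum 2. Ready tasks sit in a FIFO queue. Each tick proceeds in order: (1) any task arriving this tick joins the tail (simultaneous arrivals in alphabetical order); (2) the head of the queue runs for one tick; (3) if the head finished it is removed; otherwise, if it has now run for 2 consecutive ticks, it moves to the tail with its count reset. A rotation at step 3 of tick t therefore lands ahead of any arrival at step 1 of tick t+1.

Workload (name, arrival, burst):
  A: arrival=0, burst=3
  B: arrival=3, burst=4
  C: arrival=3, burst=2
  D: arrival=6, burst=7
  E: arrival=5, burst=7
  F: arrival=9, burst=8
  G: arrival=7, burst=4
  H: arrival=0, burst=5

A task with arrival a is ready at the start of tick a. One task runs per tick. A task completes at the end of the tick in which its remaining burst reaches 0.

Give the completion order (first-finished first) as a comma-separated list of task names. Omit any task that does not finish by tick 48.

t=0: queue=[A,H] q_used=0 → run A
t=1: queue=[A,H] q_used=1 → run A
t=2: queue=[H,A] q_used=0 → run H
t=3: queue=[H,A,B,C] q_used=1 → run H
t=4: queue=[A,B,C,H] q_used=0 → run A
t=5: queue=[B,C,H,E] q_used=0 → run B
t=6: queue=[B,C,H,E,D] q_used=1 → run B
t=7: queue=[C,H,E,D,B,G] q_used=0 → run C
t=8: queue=[C,H,E,D,B,G] q_used=1 → run C
t=9: queue=[H,E,D,B,G,F] q_used=0 → run H
t=10: queue=[H,E,D,B,G,F] q_used=1 → run H
t=11: queue=[E,D,B,G,F,H] q_used=0 → run E
t=12: queue=[E,D,B,G,F,H] q_used=1 → run E
t=13: queue=[D,B,G,F,H,E] q_used=0 → run D
t=14: queue=[D,B,G,F,H,E] q_used=1 → run D
t=15: queue=[B,G,F,H,E,D] q_used=0 → run B
t=16: queue=[B,G,F,H,E,D] q_used=1 → run B
t=17: queue=[G,F,H,E,D] q_used=0 → run G
t=18: queue=[G,F,H,E,D] q_used=1 → run G
t=19: queue=[F,H,E,D,G] q_used=0 → run F
t=20: queue=[F,H,E,D,G] q_used=1 → run F
t=21: queue=[H,E,D,G,F] q_used=0 → run H
t=22: queue=[E,D,G,F] q_used=0 → run E
t=23: queue=[E,D,G,F] q_used=1 → run E
t=24: queue=[D,G,F,E] q_used=0 → run D
t=25: queue=[D,G,F,E] q_used=1 → run D
t=26: queue=[G,F,E,D] q_used=0 → run G
t=27: queue=[G,F,E,D] q_used=1 → run G
t=28: queue=[F,E,D] q_used=0 → run F
t=29: queue=[F,E,D] q_used=1 → run F
t=30: queue=[E,D,F] q_used=0 → run E
t=31: queue=[E,D,F] q_used=1 → run E
t=32: queue=[D,F,E] q_used=0 → run D
t=33: queue=[D,F,E] q_used=1 → run D
t=34: queue=[F,E,D] q_used=0 → run F
t=35: queue=[F,E,D] q_used=1 → run F
t=36: queue=[E,D,F] q_used=0 → run E
t=37: queue=[D,F] q_used=0 → run D
t=38: queue=[F] q_used=0 → run F
t=39: queue=[F] q_used=1 → run F
t=40: (idle)
t=41: (idle)
t=42: (idle)
t=43: (idle)
t=44: (idle)
t=45: (idle)
t=46: (idle)
t=47: (idle)
t=48: (idle)

completion order = A, C, B, H, G, E, D, F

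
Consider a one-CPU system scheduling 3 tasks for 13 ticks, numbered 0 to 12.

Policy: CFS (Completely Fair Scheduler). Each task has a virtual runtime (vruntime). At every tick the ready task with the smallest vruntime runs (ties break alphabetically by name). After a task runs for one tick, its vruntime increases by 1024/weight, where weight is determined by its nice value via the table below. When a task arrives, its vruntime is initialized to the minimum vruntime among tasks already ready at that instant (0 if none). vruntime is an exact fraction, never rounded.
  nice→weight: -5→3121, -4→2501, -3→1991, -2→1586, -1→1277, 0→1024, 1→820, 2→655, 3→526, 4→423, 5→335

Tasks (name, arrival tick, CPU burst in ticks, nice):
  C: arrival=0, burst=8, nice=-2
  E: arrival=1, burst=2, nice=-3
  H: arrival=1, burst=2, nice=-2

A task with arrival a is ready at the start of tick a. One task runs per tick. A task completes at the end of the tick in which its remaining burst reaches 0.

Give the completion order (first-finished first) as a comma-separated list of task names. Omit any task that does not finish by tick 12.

completion order = E, H, C

t=0: vr[C=0] → run C
t=1: vr[C=512/793 E=512/793 H=512/793] → run C
t=2: vr[C=1024/793 E=512/793 H=512/793] → run E
t=3: vr[C=1024/793 E=1831424/1578863 H=512/793] → run H
t=4: vr[C=1024/793 E=1831424/1578863 H=1024/793] → run E
t=5: vr[C=1024/793 H=1024/793] → run C
t=6: vr[C=1536/793 H=1024/793] → run H
t=7: vr[C=1536/793] → run C
t=8: vr[C=2048/793] → run C
t=9: vr[C=2560/793] → run C
t=10: vr[C=3072/793] → run C
t=11: vr[C=3584/793] → run C
t=12: (idle)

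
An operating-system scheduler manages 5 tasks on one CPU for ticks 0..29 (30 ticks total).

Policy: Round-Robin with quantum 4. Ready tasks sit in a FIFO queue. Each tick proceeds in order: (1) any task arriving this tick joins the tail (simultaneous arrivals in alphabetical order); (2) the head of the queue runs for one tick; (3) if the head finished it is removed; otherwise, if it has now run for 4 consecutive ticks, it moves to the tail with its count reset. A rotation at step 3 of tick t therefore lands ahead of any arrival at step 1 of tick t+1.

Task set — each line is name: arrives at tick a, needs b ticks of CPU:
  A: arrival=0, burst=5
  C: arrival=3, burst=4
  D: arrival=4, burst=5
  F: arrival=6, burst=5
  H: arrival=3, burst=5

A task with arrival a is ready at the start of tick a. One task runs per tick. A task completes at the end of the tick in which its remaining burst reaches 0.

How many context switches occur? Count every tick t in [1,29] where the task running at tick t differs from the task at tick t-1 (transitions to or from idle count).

t=0: queue=[A] q_used=0 → run A
t=1: queue=[A] q_used=1 → run A
t=2: queue=[A] q_used=2 → run A
t=3: queue=[A,C,H] q_used=3 → run A
t=4: queue=[C,H,A,D] q_used=0 → run C
t=5: queue=[C,H,A,D] q_used=1 → run C
t=6: queue=[C,H,A,D,F] q_used=2 → run C
t=7: queue=[C,H,A,D,F] q_used=3 → run C
t=8: queue=[H,A,D,F] q_used=0 → run H
t=9: queue=[H,A,D,F] q_used=1 → run H
t=10: queue=[H,A,D,F] q_used=2 → run H
t=11: queue=[H,A,D,F] q_used=3 → run H
t=12: queue=[A,D,F,H] q_used=0 → run A
t=13: queue=[D,F,H] q_used=0 → run D
t=14: queue=[D,F,H] q_used=1 → run D
t=15: queue=[D,F,H] q_used=2 → run D
t=16: queue=[D,F,H] q_used=3 → run D
t=17: queue=[F,H,D] q_used=0 → run F
t=18: queue=[F,H,D] q_used=1 → run F
t=19: queue=[F,H,D] q_used=2 → run F
t=20: queue=[F,H,D] q_used=3 → run F
t=21: queue=[H,D,F] q_used=0 → run H
t=22: queue=[D,F] q_used=0 → run D
t=23: queue=[F] q_used=0 → run F
t=24: (idle)
t=25: (idle)
t=26: (idle)
t=27: (idle)
t=28: (idle)
t=29: (idle)

context switches = 9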